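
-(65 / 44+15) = -725 / 44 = -16.48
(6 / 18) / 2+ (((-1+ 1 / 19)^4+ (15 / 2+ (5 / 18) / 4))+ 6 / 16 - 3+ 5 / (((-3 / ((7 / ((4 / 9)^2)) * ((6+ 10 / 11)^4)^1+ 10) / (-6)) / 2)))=27737015158952710 / 17172267849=1615221.44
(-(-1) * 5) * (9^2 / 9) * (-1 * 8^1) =-360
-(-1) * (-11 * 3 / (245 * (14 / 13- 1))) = -429 / 245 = -1.75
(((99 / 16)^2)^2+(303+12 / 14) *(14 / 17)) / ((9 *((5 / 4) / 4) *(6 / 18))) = 1830.39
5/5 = 1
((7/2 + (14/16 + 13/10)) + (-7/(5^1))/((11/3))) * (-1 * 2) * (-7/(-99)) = -16303/21780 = -0.75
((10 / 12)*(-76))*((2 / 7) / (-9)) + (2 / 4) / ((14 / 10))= 895 / 378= 2.37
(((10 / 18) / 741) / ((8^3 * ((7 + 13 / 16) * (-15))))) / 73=-1 / 5842044000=-0.00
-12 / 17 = -0.71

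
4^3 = 64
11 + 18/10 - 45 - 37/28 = -4693/140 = -33.52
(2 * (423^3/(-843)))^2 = 2546007543848484/78961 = 32243861448.67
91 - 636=-545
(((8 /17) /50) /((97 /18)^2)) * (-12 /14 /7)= -7776 /195942425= -0.00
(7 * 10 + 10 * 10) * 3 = 510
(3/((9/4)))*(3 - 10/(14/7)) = -2.67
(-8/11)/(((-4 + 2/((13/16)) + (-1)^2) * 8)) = 13/77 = 0.17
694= 694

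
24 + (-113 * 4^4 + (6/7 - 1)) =-202329/7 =-28904.14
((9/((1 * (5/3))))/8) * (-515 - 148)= -17901/40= -447.52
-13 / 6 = -2.17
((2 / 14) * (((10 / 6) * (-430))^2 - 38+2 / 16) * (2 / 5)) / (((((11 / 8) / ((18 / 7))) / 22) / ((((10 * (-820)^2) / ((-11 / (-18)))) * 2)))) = 14321386578355200 / 539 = 26570290497876.07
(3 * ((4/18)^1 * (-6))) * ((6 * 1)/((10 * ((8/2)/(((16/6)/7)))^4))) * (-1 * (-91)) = -832/46305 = -0.02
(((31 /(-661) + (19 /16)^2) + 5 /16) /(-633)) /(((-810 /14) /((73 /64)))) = 28980343 /555277565952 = 0.00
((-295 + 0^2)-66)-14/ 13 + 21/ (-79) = -372126/ 1027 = -362.34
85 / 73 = 1.16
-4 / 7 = -0.57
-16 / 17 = -0.94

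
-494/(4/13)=-3211/2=-1605.50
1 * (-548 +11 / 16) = -8757 / 16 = -547.31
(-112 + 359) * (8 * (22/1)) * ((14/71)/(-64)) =-19019/142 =-133.94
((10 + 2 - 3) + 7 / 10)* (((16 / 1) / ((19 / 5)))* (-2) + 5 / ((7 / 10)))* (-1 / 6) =1649 / 798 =2.07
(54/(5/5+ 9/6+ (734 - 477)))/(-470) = -18/40655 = -0.00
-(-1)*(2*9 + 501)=519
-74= -74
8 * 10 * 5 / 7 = 57.14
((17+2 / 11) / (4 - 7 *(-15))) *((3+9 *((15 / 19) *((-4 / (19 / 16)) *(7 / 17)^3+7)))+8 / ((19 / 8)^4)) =564539941602 / 69789110957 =8.09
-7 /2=-3.50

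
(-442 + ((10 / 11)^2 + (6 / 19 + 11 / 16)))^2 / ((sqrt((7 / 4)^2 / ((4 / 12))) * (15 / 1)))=262155702235729 * sqrt(3) / 106553684160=4261.39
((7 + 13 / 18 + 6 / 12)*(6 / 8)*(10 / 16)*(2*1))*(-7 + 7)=0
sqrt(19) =4.36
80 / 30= 8 / 3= 2.67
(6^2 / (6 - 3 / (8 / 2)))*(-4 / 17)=-192 / 119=-1.61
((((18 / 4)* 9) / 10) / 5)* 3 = 243 / 100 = 2.43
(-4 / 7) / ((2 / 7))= -2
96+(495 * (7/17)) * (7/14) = 197.91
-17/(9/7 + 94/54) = -3213/572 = -5.62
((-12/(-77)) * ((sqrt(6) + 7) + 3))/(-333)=-40/8547 - 4 * sqrt(6)/8547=-0.01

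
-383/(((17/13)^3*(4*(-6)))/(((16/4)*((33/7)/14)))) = 9255961/962948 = 9.61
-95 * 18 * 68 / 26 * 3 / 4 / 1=-3354.23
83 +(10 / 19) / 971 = 1531277 / 18449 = 83.00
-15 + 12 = -3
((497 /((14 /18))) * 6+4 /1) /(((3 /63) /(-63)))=-5077674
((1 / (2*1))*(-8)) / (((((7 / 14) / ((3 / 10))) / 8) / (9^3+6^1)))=-14112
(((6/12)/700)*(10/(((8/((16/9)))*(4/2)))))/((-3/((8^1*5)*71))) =-142/189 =-0.75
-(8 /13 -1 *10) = 122 /13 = 9.38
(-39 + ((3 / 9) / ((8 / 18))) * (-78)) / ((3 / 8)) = -260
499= 499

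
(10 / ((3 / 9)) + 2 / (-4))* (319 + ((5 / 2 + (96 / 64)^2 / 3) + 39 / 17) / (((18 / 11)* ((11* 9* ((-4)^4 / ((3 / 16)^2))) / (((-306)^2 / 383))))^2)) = 11857690326902357603 / 1260048915365888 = 9410.50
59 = 59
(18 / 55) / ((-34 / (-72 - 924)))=8964 / 935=9.59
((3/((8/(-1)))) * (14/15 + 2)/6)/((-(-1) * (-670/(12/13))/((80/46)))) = 44/100165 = 0.00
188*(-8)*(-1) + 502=2006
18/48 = 3/8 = 0.38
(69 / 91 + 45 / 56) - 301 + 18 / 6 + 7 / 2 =-213259 / 728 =-292.94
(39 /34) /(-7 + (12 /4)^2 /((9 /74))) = 39 /2278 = 0.02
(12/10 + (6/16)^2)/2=429/640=0.67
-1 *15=-15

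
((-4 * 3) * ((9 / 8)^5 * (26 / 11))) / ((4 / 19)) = -43755309 / 180224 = -242.78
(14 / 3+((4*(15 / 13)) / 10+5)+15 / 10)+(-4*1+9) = 1297 / 78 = 16.63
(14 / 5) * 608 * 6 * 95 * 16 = 15525888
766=766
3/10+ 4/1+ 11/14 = 178/35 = 5.09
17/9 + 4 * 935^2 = 3496901.89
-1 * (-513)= 513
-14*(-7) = 98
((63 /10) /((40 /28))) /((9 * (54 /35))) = 343 /1080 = 0.32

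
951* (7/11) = 6657/11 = 605.18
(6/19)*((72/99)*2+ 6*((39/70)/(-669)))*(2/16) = 373353/6524980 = 0.06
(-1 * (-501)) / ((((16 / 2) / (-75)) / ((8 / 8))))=-37575 / 8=-4696.88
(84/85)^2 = 7056/7225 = 0.98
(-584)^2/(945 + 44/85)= 360.71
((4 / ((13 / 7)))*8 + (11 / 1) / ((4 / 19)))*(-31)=-2153.90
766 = 766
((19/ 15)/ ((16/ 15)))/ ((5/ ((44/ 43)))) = 209/ 860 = 0.24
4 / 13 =0.31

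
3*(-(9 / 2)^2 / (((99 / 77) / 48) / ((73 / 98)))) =-11826 / 7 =-1689.43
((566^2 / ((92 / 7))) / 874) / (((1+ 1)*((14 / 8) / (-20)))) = -1601780 / 10051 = -159.37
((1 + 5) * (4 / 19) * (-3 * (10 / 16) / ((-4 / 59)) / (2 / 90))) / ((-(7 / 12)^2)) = -4301100 / 931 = -4619.87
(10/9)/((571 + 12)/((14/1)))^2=1960/3059001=0.00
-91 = -91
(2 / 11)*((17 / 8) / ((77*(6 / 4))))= 0.00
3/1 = 3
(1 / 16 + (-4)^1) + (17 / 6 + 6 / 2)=1.90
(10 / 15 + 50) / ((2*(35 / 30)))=152 / 7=21.71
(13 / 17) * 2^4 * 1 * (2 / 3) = 416 / 51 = 8.16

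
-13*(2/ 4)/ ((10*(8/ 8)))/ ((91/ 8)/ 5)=-0.29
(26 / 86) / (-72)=-13 / 3096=-0.00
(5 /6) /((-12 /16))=-10 /9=-1.11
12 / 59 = 0.20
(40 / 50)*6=24 / 5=4.80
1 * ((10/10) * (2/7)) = 2/7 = 0.29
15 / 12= 5 / 4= 1.25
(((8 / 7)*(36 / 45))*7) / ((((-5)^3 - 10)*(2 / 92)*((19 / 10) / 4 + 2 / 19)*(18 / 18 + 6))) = -223744 / 416745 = -0.54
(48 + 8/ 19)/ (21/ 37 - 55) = -17020/ 19133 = -0.89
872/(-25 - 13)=-436/19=-22.95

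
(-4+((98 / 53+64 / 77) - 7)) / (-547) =33953 / 2232307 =0.02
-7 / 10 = -0.70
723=723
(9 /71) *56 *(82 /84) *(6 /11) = 2952 /781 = 3.78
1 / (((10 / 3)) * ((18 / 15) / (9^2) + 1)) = 81 / 274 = 0.30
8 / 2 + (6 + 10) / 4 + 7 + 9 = 24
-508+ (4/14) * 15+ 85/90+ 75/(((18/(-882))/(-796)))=368524451/126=2924797.23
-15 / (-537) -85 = -15210 / 179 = -84.97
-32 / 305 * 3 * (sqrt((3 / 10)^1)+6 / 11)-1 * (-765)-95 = 2247274 / 3355-48 * sqrt(30) / 1525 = 669.66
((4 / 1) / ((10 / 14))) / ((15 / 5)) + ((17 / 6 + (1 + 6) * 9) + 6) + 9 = 82.70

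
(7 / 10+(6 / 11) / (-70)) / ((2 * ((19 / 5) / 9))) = 0.82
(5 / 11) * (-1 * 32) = -160 / 11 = -14.55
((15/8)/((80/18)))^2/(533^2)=729/1163628544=0.00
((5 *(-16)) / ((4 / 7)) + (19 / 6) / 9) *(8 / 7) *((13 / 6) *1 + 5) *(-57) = 12321994 / 189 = 65195.74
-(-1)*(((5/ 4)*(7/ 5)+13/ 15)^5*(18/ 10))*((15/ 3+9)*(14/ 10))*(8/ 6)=4674060635293/ 810000000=5770.45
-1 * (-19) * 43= 817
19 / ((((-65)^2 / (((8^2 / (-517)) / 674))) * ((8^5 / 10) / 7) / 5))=-133 / 15075686912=-0.00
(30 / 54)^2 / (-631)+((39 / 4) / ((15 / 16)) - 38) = -7053443 / 255555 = -27.60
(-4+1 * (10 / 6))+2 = -1 / 3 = -0.33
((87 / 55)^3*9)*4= 23706108 / 166375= 142.49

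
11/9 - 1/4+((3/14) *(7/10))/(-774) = 15047/15480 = 0.97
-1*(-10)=10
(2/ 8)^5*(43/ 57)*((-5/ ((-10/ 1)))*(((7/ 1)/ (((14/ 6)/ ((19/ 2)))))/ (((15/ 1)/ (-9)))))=-129/ 20480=-0.01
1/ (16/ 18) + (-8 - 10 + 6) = -87/ 8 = -10.88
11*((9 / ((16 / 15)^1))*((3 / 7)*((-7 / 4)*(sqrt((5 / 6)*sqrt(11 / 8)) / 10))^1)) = -6.88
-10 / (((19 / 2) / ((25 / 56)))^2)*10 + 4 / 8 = 19753 / 70756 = 0.28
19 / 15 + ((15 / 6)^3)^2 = 235591 / 960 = 245.41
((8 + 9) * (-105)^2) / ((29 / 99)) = 18555075 / 29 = 639830.17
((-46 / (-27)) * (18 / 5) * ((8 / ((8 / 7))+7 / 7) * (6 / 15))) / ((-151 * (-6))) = 736 / 33975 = 0.02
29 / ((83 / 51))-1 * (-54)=5961 / 83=71.82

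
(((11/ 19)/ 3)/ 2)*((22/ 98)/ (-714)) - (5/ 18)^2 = -1385407/ 17947818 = -0.08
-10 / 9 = -1.11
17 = 17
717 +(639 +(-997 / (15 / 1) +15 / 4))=77597 / 60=1293.28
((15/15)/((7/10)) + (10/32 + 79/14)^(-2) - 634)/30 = -984940342/46713345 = -21.08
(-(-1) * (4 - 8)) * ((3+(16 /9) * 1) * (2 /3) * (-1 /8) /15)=43 /405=0.11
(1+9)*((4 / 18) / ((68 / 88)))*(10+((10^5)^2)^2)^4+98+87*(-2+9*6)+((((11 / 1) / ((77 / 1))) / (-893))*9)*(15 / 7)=1925308000000000000770123200000000000115518480000000000007701232000000000000223474242007 / 6694821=287581699346405228873202600000000000000000000000000000000000000000000000000000000.00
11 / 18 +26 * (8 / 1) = 3755 / 18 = 208.61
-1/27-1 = -28/27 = -1.04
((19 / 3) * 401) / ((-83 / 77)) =-586663 / 249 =-2356.08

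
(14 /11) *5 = 70 /11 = 6.36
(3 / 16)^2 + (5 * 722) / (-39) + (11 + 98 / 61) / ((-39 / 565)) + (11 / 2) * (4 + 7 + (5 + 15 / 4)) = -101425277 / 609024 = -166.54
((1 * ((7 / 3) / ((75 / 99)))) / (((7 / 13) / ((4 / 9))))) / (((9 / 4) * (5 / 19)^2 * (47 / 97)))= 80118896 / 2379375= 33.67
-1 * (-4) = 4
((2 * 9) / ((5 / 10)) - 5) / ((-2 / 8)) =-124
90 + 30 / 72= 1085 / 12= 90.42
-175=-175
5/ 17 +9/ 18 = 27/ 34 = 0.79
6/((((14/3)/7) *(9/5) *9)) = 5/9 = 0.56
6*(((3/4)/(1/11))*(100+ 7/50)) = 495693/100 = 4956.93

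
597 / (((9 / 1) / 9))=597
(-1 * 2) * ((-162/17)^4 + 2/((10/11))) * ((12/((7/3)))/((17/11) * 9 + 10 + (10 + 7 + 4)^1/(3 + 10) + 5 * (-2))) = -422216457234/77256925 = -5465.10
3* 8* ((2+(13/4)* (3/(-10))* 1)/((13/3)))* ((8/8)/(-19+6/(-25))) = -0.30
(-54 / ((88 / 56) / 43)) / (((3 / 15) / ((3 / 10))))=-24381 / 11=-2216.45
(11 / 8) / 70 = 11 / 560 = 0.02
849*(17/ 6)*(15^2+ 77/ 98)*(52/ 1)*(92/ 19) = 18188254916/ 133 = 136753796.36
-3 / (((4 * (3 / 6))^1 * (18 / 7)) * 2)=-7 / 24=-0.29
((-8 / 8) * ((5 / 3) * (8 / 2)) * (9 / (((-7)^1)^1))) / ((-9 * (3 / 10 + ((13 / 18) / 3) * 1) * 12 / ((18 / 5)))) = -270 / 511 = -0.53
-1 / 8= -0.12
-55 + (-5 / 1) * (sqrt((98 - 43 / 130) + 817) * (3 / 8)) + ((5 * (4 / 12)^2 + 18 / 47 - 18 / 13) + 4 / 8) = -3 * sqrt(15457910) / 208 - 604297 / 10998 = -111.65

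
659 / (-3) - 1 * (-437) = 652 / 3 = 217.33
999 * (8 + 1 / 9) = 8103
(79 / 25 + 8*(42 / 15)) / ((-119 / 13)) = -8307 / 2975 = -2.79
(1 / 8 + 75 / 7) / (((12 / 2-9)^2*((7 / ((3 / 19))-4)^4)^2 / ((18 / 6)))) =1327509 / 2573184872360041016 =0.00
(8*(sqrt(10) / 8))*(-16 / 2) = -8*sqrt(10) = -25.30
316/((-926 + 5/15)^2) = 2844/7711729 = 0.00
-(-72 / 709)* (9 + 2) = 792 / 709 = 1.12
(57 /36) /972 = 0.00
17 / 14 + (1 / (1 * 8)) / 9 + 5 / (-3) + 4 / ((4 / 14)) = 6835 / 504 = 13.56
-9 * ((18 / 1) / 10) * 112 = -9072 / 5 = -1814.40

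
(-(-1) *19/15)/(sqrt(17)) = 19 *sqrt(17)/255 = 0.31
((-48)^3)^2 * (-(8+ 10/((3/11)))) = -546299707392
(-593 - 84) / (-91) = 677 / 91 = 7.44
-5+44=39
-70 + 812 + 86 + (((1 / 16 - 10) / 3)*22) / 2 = 12665 / 16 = 791.56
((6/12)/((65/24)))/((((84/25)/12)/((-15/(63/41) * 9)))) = -36900/637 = -57.93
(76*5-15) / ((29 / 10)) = 3650 / 29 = 125.86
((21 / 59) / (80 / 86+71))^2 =90601 / 3700167241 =0.00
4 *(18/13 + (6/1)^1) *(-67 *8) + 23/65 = -1029097/65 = -15832.26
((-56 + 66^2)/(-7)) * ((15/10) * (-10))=64500/7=9214.29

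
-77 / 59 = -1.31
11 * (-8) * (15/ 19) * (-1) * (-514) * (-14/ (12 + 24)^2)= 197890/ 513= 385.75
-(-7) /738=7 /738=0.01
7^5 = 16807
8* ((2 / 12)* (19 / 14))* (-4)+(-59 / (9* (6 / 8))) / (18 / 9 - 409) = -555124 / 76923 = -7.22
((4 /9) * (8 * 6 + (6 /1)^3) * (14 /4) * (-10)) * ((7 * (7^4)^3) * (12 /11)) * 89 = -38631586229479040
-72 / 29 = -2.48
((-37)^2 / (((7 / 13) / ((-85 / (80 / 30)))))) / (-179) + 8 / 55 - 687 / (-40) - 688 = -60078061 / 275660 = -217.94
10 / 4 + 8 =21 / 2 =10.50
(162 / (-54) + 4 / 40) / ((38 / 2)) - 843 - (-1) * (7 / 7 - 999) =-349819 / 190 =-1841.15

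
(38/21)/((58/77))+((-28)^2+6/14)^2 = 615330.59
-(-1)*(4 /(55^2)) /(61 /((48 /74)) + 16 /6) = 96 /7021025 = 0.00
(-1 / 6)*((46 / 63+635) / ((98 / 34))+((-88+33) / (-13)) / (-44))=-36.74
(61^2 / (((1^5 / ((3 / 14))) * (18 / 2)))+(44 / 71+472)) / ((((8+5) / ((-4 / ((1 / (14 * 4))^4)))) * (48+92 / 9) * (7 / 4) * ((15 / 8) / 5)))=-5374188388352 / 120913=-44446737.64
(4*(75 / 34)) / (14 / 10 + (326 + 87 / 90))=4500 / 167467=0.03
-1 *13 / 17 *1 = -13 / 17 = -0.76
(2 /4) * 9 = 9 /2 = 4.50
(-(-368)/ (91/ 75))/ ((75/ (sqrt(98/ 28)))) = 184*sqrt(14)/ 91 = 7.57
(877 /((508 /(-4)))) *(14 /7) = -1754 /127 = -13.81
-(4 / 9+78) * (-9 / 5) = 706 / 5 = 141.20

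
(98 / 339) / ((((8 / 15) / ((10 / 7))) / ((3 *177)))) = 411.17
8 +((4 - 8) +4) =8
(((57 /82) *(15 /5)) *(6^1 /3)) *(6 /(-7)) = -1026 /287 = -3.57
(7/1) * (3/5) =4.20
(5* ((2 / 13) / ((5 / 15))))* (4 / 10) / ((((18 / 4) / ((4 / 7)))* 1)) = 32 / 273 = 0.12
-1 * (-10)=10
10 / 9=1.11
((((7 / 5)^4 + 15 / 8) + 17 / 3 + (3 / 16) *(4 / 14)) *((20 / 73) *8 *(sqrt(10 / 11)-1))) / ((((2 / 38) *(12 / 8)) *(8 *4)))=-5704123 / 574875 + 5704123 *sqrt(110) / 6323625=-0.46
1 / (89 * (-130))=-1 / 11570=-0.00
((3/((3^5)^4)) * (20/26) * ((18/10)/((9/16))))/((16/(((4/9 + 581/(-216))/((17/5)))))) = -2425/27740856694356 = -0.00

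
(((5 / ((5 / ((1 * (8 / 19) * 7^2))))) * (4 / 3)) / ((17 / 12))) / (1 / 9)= 56448 / 323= 174.76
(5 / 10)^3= 1 / 8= 0.12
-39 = -39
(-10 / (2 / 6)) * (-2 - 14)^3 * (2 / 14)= 122880 / 7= 17554.29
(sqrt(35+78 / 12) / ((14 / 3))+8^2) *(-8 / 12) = -128 / 3- sqrt(166) / 14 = -43.59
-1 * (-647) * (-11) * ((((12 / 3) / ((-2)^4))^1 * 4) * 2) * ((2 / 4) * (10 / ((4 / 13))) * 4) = -925210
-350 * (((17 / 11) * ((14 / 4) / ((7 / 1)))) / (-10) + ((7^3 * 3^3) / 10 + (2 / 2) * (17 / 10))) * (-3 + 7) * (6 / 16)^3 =-192873555 / 2816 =-68492.03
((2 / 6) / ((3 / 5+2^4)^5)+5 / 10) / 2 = 11817128179 / 47268487716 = 0.25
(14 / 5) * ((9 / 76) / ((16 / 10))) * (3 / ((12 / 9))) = 567 / 1216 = 0.47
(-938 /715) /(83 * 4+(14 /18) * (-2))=-4221 /1063205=-0.00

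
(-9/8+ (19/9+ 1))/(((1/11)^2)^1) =17303/72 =240.32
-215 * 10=-2150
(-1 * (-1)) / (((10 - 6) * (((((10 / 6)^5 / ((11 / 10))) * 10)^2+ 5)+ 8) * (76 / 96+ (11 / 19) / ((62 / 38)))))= 1328956794 / 83380011367681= 0.00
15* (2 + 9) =165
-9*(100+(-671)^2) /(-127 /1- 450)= 7024.38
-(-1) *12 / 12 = 1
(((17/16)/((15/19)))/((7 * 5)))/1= 323/8400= 0.04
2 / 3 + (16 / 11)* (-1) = -26 / 33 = -0.79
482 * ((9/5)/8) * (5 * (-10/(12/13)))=-46995/8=-5874.38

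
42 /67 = 0.63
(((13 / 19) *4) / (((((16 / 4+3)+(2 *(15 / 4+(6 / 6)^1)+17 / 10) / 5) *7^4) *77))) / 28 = 325 / 5679976071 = 0.00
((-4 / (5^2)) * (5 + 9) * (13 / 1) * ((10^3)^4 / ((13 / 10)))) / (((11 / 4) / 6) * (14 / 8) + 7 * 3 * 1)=-307200000000000 / 299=-1027424749163.88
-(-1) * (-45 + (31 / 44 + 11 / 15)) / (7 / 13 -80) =373763 / 681780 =0.55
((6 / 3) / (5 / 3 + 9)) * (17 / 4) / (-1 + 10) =17 / 192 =0.09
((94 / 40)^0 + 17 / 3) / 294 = 10 / 441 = 0.02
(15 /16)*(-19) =-285 /16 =-17.81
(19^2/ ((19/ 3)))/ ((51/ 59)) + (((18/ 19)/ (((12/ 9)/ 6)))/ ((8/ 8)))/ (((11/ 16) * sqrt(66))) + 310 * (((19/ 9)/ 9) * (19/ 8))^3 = 216 * sqrt(66)/ 2299 + 276476708851/ 2312831232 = 120.30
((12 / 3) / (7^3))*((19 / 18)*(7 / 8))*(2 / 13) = 19 / 11466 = 0.00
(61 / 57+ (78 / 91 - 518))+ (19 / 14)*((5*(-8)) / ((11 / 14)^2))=-29160833 / 48279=-604.01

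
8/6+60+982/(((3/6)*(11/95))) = 561764/33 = 17023.15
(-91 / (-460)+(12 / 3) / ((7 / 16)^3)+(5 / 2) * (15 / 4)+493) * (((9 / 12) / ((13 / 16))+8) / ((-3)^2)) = 559587741 / 1025570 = 545.64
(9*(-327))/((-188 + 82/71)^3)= 39012299/86468159448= 0.00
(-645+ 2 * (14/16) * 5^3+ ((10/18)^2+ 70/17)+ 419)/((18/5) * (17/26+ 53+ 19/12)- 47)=-1010945/54366714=-0.02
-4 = -4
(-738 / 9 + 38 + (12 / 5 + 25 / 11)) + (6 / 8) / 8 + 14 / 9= -37.68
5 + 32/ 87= 467/ 87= 5.37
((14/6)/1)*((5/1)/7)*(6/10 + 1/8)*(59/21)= 1711/504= 3.39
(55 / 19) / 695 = 11 / 2641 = 0.00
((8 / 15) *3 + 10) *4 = 232 / 5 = 46.40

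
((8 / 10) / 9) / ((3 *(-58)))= -2 / 3915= -0.00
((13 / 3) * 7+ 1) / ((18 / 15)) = 235 / 9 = 26.11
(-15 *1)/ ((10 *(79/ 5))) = -0.09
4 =4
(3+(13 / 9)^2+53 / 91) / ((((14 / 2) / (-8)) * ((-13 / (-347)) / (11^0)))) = -115995160 / 670761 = -172.93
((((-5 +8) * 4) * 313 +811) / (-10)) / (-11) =4567 / 110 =41.52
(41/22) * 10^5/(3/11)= 2050000/3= 683333.33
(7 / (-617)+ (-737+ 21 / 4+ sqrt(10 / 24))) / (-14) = 1805987 / 34552 -sqrt(15) / 84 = 52.22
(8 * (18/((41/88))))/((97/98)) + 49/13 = 16339001/51701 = 316.03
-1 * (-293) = 293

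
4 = 4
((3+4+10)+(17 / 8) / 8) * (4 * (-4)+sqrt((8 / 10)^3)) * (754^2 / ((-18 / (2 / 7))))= 157052545 / 63-31410509 * sqrt(5) / 630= 2381411.77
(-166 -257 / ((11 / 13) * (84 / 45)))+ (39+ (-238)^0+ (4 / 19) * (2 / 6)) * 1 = -5067379 / 17556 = -288.64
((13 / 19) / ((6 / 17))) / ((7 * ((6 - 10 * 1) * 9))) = -221 / 28728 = -0.01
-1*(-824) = 824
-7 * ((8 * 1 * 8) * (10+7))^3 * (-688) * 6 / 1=37215547686912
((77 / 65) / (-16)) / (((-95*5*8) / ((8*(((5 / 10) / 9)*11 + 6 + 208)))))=297451 / 8892000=0.03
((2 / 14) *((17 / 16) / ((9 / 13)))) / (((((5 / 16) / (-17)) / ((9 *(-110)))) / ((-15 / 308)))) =-56355 / 98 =-575.05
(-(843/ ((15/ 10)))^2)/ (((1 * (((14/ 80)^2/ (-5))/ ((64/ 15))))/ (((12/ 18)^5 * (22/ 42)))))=11384533811200/ 750141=15176525.23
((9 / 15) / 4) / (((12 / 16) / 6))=6 / 5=1.20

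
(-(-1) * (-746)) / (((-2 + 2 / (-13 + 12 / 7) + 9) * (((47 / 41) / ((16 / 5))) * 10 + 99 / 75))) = -483258800 / 21667261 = -22.30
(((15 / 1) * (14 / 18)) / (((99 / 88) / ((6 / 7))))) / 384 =5 / 216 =0.02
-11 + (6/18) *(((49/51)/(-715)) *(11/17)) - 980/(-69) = 12453328/3888495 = 3.20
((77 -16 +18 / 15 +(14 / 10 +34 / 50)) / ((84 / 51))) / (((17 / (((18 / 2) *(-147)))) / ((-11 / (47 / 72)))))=60137154 / 1175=51180.56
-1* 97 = -97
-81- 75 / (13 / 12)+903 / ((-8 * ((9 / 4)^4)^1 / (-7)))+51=-1944718 / 28431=-68.40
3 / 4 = 0.75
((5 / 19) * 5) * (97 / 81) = 2425 / 1539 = 1.58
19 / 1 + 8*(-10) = -61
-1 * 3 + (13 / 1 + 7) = 17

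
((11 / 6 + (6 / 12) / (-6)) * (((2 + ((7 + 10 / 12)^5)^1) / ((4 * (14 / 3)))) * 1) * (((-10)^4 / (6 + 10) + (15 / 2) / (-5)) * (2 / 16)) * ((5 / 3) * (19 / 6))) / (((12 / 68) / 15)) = 2309551882864475 / 23887872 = 96683031.58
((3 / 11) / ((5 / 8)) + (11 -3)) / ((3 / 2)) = 928 / 165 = 5.62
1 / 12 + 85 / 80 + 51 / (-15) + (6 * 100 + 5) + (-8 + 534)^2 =66546899 / 240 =277278.75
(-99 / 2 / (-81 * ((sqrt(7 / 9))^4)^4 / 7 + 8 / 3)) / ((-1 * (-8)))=-52612659 / 9498128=-5.54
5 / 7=0.71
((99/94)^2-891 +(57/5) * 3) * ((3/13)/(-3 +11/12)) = 340239771/3589625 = 94.78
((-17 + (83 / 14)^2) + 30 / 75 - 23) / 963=-4363 / 943740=-0.00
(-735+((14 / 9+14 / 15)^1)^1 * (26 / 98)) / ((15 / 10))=-462634 / 945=-489.56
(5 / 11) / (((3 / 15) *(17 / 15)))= 375 / 187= 2.01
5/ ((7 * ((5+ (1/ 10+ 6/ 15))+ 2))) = 2/ 21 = 0.10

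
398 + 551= 949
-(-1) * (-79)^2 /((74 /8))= 24964 /37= 674.70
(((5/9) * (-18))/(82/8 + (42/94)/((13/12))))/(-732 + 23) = 24440/18475831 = 0.00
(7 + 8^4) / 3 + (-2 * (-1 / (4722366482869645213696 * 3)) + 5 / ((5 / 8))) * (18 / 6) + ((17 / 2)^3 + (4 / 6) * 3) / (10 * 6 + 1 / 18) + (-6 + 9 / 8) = 10697662091389204135552224427 / 7657317251973129714008064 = 1397.05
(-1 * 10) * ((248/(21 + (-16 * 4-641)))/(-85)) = -124/2907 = -0.04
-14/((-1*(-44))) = -7/22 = -0.32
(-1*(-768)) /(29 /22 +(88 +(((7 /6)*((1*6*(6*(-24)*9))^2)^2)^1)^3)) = 5632 /569136996978828915145724519533801174028204901007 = 0.00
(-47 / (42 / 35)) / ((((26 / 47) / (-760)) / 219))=153194150 / 13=11784165.38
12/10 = 6/5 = 1.20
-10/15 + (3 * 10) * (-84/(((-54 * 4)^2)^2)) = -20155427/30233088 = -0.67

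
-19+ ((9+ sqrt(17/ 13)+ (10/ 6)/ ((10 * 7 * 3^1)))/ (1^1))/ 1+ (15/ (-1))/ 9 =-1469/ 126+ sqrt(221)/ 13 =-10.52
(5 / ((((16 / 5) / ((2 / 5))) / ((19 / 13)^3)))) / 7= 34295 / 123032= 0.28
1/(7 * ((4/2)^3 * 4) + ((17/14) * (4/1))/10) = 35/7857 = 0.00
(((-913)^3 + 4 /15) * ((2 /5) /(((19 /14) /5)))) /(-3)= 319640368628 /855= 373848384.36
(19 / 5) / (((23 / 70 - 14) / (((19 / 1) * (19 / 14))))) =-6859 / 957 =-7.17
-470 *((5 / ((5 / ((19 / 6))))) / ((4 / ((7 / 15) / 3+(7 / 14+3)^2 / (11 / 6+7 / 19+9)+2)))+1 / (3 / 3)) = -463107779 / 275832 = -1678.95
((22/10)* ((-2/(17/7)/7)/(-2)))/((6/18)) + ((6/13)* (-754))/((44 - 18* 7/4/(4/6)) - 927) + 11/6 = 2.60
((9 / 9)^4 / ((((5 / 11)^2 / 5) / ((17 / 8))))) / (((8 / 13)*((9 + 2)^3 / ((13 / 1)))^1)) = 2873 / 3520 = 0.82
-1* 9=-9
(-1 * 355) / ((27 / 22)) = -7810 / 27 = -289.26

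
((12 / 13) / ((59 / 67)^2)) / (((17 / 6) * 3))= 107736 / 769301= 0.14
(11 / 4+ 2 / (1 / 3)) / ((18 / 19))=665 / 72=9.24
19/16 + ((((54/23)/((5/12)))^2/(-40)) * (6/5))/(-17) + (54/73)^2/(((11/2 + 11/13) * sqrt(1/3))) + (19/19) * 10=25272 * sqrt(3)/293095 + 1011130723/89930000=11.39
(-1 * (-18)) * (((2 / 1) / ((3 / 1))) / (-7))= -12 / 7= -1.71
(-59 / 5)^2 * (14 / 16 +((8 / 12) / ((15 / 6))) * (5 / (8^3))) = 122.20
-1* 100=-100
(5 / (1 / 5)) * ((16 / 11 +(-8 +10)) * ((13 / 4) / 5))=1235 / 22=56.14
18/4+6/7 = 75/14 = 5.36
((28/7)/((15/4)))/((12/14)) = 56/45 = 1.24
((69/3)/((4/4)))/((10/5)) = 23/2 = 11.50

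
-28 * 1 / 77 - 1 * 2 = -26 / 11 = -2.36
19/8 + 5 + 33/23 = 8.81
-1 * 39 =-39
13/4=3.25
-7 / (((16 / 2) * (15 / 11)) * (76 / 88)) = -847 / 1140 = -0.74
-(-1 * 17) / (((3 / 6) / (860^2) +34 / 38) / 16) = 7644505600 / 25146419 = 304.00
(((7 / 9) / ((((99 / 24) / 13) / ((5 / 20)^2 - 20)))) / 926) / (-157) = 0.00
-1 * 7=-7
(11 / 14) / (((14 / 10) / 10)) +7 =618 / 49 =12.61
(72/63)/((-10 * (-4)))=1/35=0.03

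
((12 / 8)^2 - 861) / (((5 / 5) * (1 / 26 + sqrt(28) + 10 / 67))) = 978346395 / 169721726 - 5211863670 * sqrt(7) / 84860863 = -156.73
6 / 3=2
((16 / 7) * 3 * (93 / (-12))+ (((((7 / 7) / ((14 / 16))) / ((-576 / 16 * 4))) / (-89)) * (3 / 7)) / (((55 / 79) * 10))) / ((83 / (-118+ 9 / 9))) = 29826994119 / 398159300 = 74.91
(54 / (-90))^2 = 9 / 25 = 0.36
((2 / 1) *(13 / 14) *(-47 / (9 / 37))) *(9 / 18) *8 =-1435.37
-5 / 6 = -0.83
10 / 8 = 5 / 4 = 1.25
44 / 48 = 0.92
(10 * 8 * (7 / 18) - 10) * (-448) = -85120 / 9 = -9457.78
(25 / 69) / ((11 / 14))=350 / 759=0.46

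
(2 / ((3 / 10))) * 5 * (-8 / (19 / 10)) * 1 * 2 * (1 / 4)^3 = -250 / 57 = -4.39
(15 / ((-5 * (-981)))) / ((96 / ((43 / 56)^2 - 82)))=-28367 / 10938368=-0.00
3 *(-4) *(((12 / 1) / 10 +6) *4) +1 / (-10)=-3457 / 10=-345.70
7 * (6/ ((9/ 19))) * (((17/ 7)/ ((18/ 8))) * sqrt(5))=2584 * sqrt(5)/ 27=214.00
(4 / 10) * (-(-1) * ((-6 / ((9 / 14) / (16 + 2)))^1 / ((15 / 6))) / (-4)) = 168 / 25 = 6.72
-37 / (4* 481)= -1 / 52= -0.02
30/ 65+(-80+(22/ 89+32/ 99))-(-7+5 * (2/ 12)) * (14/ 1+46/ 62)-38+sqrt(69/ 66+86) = -185065411/ 7101666+sqrt(42130)/ 22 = -16.73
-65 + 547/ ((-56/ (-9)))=1283/ 56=22.91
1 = 1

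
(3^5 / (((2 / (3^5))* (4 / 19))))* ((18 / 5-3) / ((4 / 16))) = 3365793 / 10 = 336579.30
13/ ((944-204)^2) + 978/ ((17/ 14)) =7497739421/ 9309200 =805.41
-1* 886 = -886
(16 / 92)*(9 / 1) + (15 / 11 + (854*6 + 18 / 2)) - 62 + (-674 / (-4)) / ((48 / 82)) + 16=65307797 / 12144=5377.78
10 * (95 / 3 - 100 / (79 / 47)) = -65950 / 237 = -278.27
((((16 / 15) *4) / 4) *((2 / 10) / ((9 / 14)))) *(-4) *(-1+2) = -896 / 675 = -1.33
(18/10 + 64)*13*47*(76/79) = 15277444/395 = 38677.07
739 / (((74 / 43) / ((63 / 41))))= 2001951 / 3034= 659.84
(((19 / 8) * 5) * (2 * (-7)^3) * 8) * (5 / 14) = -23275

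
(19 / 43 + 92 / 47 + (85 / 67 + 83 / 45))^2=1128210239723281 / 37128487689225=30.39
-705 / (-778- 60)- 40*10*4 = -1340095 / 838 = -1599.16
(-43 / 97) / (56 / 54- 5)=0.11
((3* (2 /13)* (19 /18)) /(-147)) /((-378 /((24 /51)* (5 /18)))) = 190 /165781161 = 0.00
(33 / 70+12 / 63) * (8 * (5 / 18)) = 278 / 189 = 1.47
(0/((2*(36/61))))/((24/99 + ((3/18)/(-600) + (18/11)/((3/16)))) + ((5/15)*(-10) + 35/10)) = 0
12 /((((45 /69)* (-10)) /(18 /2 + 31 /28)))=-18.60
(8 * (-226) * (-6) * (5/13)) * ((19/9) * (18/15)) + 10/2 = 137473/13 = 10574.85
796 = 796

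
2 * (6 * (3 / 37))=36 / 37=0.97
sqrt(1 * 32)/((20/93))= 26.30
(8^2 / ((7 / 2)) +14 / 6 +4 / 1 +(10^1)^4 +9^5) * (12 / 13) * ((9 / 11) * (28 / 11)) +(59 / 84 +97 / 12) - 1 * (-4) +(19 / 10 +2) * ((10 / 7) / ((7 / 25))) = 132822.65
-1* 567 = -567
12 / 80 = 3 / 20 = 0.15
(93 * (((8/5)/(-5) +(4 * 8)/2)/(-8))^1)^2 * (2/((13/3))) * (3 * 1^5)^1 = 373792482/8125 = 46005.23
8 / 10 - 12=-56 / 5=-11.20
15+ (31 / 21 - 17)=-11 / 21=-0.52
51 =51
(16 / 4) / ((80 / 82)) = 41 / 10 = 4.10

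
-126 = -126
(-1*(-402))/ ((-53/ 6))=-2412/ 53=-45.51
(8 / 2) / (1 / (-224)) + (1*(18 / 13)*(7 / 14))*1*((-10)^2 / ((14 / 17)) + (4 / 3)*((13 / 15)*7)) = -366882 / 455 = -806.33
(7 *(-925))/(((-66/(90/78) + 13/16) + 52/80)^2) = -5920000/2840383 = -2.08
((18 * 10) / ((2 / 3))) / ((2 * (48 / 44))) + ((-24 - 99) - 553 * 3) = -6633 / 4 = -1658.25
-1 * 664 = -664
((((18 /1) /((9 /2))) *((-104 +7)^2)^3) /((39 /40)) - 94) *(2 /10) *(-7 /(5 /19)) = -17725644264401542 /975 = -18180147963488.76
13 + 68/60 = 212/15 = 14.13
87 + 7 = 94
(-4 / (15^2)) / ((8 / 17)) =-17 / 450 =-0.04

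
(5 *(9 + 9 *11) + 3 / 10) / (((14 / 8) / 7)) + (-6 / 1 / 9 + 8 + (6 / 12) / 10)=2168.58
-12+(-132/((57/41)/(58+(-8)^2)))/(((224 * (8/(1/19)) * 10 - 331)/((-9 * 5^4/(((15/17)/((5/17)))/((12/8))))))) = 180481176/2154277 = 83.78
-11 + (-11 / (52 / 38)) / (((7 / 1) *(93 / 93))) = -2211 / 182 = -12.15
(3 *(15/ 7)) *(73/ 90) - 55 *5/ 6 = -853/ 21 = -40.62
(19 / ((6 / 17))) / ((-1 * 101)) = -323 / 606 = -0.53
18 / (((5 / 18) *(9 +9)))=18 / 5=3.60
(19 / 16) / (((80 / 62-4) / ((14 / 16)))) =-589 / 1536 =-0.38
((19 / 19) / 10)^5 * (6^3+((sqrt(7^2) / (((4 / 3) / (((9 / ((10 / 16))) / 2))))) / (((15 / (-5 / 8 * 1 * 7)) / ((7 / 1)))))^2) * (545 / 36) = 119599269 / 128000000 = 0.93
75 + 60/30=77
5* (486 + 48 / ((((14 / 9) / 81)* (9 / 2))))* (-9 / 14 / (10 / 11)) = -360855 / 98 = -3682.19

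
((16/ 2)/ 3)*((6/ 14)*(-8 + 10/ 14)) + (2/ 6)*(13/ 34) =-40979/ 4998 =-8.20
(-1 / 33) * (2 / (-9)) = 0.01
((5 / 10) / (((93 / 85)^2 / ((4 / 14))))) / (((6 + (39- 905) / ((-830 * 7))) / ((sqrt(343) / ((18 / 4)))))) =41977250 * sqrt(7) / 1390473783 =0.08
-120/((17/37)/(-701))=3112440/17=183084.71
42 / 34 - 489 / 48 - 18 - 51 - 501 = -157475 / 272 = -578.95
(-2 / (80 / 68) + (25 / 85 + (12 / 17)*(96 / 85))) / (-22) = 1759 / 63580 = 0.03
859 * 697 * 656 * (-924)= -362912354112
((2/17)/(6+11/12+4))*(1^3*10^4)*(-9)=-2160000/2227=-969.91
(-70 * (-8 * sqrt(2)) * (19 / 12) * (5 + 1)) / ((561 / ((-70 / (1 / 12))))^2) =417088000 * sqrt(2) / 34969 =16867.84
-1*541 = -541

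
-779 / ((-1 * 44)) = 779 / 44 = 17.70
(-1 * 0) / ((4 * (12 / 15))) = 0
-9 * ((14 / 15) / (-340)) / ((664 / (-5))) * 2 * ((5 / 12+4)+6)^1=-0.00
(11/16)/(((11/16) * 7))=0.14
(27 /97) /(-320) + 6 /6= 31013 /31040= 1.00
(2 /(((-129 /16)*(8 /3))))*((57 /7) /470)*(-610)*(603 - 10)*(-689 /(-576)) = 473540743 /679056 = 697.35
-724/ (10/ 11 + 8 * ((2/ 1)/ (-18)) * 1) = -35838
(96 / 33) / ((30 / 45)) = 48 / 11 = 4.36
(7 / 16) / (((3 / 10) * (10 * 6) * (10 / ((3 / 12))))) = 7 / 11520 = 0.00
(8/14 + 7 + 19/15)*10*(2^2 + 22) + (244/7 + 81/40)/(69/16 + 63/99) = 210836462/91455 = 2305.36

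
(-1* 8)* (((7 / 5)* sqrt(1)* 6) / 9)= -112 / 15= -7.47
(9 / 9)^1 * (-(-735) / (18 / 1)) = 245 / 6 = 40.83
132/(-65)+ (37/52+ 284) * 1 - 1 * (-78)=93777/260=360.68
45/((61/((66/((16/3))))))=4455/488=9.13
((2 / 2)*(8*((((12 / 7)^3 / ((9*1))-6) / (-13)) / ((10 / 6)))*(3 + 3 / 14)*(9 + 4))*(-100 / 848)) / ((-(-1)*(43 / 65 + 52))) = -27290250 / 145195673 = -0.19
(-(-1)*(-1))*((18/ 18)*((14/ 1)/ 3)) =-14/ 3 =-4.67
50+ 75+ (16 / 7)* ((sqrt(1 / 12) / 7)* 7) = 125.66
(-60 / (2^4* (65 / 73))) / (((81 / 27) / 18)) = -657 / 26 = -25.27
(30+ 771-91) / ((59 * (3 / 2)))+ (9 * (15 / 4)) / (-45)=5149 / 708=7.27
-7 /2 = -3.50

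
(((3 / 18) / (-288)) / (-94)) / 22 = 1 / 3573504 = 0.00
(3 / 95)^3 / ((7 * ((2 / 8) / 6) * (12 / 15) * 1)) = 162 / 1200325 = 0.00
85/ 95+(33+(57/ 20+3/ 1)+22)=23463/ 380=61.74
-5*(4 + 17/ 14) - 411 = -437.07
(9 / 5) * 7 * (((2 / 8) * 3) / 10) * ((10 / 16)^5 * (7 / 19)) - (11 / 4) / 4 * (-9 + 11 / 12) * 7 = 581763581 / 14942208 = 38.93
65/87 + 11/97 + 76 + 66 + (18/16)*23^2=737.99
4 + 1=5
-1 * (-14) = 14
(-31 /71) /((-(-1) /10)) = -310 /71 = -4.37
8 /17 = 0.47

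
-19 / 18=-1.06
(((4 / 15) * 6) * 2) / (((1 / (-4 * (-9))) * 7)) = 576 / 35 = 16.46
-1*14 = -14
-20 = -20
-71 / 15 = -4.73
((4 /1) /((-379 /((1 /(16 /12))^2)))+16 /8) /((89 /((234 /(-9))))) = -39299 /67462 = -0.58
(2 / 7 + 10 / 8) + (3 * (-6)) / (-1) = 547 / 28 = 19.54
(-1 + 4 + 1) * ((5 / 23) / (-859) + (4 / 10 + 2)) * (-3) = -2844708 / 98785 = -28.80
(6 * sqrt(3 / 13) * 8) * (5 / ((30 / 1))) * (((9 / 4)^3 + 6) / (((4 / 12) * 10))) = 3339 * sqrt(39) / 1040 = 20.05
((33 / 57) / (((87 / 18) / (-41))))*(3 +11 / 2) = -23001 / 551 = -41.74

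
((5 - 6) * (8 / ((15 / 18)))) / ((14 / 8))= -192 / 35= -5.49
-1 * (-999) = 999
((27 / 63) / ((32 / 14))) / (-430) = -3 / 6880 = -0.00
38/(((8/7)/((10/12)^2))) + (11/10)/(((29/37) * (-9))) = 159623/6960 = 22.93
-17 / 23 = -0.74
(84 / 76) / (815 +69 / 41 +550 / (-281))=0.00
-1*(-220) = 220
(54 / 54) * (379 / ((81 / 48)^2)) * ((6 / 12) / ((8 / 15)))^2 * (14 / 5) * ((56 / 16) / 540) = 18571 / 8748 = 2.12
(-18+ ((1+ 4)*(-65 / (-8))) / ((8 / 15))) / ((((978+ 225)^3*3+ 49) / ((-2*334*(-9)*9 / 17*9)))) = 26661717 / 83567637280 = 0.00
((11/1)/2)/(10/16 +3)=44/29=1.52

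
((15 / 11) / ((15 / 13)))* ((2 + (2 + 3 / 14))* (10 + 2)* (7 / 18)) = 767 / 33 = 23.24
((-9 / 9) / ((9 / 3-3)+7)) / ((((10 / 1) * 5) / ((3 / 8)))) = -3 / 2800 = -0.00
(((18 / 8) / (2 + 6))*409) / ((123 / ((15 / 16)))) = 18405 / 20992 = 0.88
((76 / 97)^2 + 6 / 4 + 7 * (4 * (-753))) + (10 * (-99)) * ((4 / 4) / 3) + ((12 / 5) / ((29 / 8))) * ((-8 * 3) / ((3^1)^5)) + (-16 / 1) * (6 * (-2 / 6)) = -1575113836163 / 73672470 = -21379.95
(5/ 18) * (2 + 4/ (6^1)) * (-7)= -140/ 27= -5.19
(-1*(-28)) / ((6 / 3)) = 14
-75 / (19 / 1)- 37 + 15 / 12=-3017 / 76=-39.70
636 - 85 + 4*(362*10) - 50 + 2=14983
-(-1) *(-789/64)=-789/64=-12.33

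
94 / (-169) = -94 / 169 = -0.56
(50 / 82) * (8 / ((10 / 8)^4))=2048 / 1025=2.00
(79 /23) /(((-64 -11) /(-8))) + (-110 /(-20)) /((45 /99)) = 43009 /3450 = 12.47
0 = 0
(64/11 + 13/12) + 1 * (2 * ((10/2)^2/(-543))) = 162691/23892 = 6.81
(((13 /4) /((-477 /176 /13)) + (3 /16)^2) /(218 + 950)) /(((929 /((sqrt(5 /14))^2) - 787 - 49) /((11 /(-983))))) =104462765 /1237424265289728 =0.00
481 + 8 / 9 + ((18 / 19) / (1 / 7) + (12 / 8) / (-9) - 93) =135211 / 342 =395.35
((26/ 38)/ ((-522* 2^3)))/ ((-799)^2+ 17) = -13/ 50654637792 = -0.00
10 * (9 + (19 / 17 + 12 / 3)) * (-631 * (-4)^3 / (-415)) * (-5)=96921600 / 1411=68690.01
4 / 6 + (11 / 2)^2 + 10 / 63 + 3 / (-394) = 31.07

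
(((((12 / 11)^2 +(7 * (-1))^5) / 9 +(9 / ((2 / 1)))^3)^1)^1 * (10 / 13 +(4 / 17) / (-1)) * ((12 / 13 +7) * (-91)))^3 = 285221097679949278855576183810259533 / 892155247573651776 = 319698952010482775.59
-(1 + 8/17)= -25/17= -1.47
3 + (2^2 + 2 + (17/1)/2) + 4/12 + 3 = 125/6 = 20.83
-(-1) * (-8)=-8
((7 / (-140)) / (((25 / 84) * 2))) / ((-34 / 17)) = 21 / 500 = 0.04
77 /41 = 1.88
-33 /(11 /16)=-48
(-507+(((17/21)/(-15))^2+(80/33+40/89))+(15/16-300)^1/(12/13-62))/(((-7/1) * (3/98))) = 616087331024401/264446305200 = 2329.73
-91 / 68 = -1.34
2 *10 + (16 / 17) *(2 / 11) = 3772 / 187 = 20.17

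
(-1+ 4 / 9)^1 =-5 / 9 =-0.56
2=2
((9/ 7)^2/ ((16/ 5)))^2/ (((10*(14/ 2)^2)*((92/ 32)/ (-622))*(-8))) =10202355/ 692717312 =0.01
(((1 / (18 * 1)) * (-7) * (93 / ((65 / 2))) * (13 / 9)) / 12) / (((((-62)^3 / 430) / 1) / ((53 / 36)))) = 15953 / 44836416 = 0.00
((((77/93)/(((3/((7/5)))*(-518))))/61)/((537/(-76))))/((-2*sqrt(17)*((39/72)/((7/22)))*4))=-0.00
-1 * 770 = -770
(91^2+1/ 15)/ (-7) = -124216/ 105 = -1183.01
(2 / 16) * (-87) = -87 / 8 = -10.88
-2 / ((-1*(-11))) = -2 / 11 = -0.18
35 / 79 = 0.44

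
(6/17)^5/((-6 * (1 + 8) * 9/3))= -48/1419857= -0.00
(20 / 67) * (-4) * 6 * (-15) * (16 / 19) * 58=6681600 / 1273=5248.70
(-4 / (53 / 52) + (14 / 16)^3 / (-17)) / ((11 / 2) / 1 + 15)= -0.19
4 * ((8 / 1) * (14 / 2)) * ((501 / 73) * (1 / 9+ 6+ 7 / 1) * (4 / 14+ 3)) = 14503616 / 219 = 66226.56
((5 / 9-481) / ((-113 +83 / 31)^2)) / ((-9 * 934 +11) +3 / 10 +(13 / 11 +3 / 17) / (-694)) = 67409353649 / 14335442174868570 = 0.00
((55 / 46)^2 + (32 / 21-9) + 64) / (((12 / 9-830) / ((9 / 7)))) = -23176953 / 257758424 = -0.09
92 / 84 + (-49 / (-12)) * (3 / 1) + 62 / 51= 14.56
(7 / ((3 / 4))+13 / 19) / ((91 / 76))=2284 / 273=8.37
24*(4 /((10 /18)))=864 /5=172.80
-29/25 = -1.16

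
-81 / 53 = -1.53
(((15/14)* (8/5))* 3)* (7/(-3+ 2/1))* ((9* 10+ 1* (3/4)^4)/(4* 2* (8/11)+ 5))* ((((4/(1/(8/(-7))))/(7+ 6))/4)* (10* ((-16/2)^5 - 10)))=-26795769165/3094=-8660558.88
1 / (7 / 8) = 8 / 7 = 1.14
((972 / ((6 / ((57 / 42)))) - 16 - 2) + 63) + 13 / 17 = 31609 / 119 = 265.62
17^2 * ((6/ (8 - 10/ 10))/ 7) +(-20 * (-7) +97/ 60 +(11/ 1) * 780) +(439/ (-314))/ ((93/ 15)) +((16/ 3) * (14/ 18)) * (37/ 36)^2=91389826448429/ 10431246420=8761.16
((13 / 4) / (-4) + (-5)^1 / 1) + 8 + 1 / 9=331 / 144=2.30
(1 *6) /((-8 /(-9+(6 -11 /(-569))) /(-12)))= -15264 /569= -26.83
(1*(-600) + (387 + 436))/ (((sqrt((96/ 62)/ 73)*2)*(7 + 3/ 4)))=223*sqrt(6789)/ 186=98.79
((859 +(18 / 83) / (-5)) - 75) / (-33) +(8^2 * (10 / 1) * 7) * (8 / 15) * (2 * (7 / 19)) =150641794 / 86735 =1736.81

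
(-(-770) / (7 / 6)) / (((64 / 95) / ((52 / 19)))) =10725 / 4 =2681.25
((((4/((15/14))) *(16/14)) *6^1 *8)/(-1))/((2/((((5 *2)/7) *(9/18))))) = -512/7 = -73.14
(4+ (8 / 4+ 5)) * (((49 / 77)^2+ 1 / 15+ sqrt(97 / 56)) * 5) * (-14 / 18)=-55 * sqrt(1358) / 36 -5992 / 297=-76.48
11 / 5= 2.20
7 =7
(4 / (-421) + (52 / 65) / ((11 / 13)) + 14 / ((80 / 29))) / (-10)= -1113469 / 1852400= -0.60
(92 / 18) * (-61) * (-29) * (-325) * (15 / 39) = -10171750 / 9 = -1130194.44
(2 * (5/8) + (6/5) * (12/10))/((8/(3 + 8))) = 2959/800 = 3.70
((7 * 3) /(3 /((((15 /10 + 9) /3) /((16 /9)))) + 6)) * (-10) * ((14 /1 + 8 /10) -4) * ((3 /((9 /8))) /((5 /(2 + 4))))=-381024 /395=-964.62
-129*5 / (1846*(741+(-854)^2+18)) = -129 / 269543690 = -0.00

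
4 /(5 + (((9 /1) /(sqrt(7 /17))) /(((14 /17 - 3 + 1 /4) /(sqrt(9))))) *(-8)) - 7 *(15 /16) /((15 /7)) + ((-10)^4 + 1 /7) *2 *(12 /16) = 7696512 *sqrt(119) /3664531673 + 6155243955951833 /410427547376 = 14997.17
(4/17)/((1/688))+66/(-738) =338309/2091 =161.79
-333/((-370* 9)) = 1/10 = 0.10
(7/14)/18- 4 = -143/36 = -3.97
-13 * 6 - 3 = -81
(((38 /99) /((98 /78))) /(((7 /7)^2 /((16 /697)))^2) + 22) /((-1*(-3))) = 17282295830 /2356659459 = 7.33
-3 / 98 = -0.03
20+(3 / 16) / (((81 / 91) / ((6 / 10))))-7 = 13.13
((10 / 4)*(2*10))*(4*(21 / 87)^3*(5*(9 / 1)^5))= 20253807000 / 24389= 830448.44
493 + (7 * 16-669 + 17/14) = -879/14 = -62.79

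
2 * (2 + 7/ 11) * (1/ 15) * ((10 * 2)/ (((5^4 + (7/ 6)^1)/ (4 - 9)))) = -2320/ 41327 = -0.06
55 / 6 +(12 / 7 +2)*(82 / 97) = 50137 / 4074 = 12.31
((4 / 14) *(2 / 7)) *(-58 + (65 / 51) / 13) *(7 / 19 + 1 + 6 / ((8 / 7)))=-1485359 / 47481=-31.28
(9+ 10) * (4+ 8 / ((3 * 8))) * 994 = 245518 / 3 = 81839.33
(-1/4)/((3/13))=-13/12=-1.08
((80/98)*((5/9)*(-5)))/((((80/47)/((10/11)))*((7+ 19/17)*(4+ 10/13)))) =-1298375/41505156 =-0.03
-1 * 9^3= -729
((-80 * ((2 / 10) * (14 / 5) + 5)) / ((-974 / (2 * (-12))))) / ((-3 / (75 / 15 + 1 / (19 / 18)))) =1005248 / 46265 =21.73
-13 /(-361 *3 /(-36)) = -156 /361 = -0.43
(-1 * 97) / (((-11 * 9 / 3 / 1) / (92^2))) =821008 / 33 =24879.03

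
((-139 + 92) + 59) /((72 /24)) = 4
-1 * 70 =-70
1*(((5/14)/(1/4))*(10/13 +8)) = 1140/91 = 12.53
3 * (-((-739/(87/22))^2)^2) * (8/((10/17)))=-4750916413088318528/95482935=-49756706924.52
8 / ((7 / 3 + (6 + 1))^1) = 0.86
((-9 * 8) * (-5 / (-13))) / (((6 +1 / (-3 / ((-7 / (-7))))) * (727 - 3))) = -270 / 40001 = -0.01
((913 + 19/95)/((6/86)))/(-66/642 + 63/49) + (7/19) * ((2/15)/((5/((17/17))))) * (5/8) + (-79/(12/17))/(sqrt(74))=5588175257/505020 - 1343 * sqrt(74)/888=11052.25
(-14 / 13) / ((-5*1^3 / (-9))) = -126 / 65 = -1.94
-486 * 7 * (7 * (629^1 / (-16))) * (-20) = -37447515 / 2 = -18723757.50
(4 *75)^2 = 90000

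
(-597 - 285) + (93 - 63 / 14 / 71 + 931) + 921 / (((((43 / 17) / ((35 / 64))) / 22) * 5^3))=432262819 / 2442400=176.98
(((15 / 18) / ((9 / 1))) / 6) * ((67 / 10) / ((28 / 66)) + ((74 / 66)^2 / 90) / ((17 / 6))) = 122835061 / 503849808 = 0.24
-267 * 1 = -267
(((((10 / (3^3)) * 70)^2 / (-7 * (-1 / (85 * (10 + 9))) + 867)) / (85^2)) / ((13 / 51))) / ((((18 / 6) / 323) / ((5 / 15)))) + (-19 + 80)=607244123923 / 9952356843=61.02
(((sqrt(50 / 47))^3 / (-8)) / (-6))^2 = 15625 / 29901024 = 0.00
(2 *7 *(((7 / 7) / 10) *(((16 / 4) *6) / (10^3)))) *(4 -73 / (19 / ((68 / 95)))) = 47376 / 1128125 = 0.04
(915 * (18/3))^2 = 30140100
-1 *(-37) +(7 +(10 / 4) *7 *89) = 3203 / 2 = 1601.50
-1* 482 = -482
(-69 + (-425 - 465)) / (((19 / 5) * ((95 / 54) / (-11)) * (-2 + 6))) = 284823 / 722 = 394.49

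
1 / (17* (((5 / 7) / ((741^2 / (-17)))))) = -3843567 / 1445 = -2659.91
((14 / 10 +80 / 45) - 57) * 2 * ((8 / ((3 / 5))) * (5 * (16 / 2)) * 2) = -3100160 / 27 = -114820.74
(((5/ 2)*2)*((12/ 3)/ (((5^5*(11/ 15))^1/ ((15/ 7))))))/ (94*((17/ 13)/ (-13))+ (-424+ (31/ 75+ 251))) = -9126/ 88834361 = -0.00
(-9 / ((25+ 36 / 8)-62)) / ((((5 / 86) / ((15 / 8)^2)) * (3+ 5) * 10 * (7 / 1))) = 3483 / 116480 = 0.03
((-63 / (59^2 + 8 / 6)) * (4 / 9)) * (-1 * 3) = 252 / 10447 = 0.02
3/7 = 0.43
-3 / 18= -1 / 6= -0.17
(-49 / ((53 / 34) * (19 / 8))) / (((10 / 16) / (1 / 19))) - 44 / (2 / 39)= -82187194 / 95665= -859.11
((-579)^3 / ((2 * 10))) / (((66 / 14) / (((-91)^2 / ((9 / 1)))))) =-416728067119 / 220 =-1894218486.90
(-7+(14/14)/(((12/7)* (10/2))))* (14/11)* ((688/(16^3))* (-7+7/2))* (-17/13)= -14793247/2196480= -6.73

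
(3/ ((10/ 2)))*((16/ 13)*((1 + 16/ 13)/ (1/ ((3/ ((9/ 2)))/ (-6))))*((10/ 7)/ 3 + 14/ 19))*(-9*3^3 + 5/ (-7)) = 383126656/ 7080255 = 54.11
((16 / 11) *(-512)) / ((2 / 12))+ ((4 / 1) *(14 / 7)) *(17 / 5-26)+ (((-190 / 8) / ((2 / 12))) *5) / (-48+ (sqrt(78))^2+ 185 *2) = -8185663 / 1760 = -4650.94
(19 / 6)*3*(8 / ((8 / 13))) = 247 / 2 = 123.50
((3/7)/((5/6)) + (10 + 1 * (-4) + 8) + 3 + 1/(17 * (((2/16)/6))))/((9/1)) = 2.26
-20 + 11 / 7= -129 / 7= -18.43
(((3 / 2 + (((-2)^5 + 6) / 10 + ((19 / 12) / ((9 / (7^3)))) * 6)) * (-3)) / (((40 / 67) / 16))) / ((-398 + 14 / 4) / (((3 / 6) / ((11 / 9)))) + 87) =1088281 / 32900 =33.08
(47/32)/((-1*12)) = -47/384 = -0.12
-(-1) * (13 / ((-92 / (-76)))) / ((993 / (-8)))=-1976 / 22839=-0.09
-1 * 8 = -8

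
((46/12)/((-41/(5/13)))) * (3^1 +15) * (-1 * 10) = 3450/533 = 6.47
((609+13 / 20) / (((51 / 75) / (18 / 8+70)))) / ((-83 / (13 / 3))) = -13473265 / 3984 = -3381.84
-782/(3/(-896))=700672/3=233557.33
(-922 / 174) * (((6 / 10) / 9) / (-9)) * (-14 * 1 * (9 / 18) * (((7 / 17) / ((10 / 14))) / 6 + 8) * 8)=-53297132 / 2994975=-17.80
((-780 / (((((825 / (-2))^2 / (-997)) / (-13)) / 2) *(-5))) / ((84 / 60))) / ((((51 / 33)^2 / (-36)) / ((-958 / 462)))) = 10330642816 / 19471375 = 530.56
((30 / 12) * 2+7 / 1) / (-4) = -3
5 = 5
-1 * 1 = -1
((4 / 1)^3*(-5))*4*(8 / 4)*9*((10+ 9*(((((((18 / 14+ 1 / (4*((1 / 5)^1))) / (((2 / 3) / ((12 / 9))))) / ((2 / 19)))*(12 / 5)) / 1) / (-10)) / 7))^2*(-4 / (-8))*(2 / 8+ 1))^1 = -341036.93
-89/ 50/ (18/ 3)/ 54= -89/ 16200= -0.01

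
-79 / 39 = -2.03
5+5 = 10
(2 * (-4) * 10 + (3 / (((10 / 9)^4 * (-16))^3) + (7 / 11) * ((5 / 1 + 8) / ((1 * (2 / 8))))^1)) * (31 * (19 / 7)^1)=-1244878193582900581197 / 315392000000000000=-3947.08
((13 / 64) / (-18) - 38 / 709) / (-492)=52993 / 401849856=0.00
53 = 53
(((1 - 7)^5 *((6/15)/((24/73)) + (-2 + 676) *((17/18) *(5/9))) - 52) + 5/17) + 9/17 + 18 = -234550188/85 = -2759413.98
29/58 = 1/2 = 0.50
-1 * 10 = -10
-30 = -30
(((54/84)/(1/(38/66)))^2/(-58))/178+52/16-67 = -15608807229/244843984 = -63.75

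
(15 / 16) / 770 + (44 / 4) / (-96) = -419 / 3696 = -0.11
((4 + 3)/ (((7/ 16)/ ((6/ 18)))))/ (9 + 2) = 16/ 33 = 0.48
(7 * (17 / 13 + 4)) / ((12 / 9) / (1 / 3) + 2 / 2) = 483 / 65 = 7.43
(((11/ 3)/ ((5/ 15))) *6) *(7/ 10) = 231/ 5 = 46.20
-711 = -711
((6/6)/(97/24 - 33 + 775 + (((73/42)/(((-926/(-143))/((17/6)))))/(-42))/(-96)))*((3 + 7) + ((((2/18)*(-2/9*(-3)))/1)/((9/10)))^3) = 1666825229870080/124345206027259821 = 0.01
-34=-34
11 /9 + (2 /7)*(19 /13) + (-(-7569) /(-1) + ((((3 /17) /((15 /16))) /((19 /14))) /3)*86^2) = -9556953628 /1322685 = -7225.42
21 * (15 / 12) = 105 / 4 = 26.25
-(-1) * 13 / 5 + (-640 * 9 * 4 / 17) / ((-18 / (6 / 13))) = 37.35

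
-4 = -4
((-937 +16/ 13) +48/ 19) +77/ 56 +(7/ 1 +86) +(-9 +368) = -948219/ 1976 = -479.87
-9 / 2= -4.50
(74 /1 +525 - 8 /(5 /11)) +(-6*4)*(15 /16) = 5589 /10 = 558.90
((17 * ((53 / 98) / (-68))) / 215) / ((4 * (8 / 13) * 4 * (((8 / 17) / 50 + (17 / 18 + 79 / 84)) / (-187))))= 98564895 / 15633352448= 0.01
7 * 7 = 49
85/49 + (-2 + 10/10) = 0.73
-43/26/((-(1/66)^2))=93654/13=7204.15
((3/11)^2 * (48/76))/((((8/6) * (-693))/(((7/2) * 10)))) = -45/25289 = -0.00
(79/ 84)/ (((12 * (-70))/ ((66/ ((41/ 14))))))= -0.03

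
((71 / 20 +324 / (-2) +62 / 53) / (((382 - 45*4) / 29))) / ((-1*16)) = 4834793 / 3425920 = 1.41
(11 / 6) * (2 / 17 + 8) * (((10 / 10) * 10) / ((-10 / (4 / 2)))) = -506 / 17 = -29.76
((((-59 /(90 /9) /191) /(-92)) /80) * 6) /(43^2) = 0.00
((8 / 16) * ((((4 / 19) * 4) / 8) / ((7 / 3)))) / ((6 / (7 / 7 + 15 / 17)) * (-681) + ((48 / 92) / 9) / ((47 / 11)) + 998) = -155664 / 8092744765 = -0.00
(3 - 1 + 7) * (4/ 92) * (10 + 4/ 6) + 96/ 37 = 5760/ 851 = 6.77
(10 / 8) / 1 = 5 / 4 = 1.25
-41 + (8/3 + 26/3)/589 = -72413/1767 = -40.98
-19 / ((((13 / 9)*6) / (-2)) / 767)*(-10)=-33630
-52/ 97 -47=-4611/ 97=-47.54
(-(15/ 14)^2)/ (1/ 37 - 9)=8325/ 65072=0.13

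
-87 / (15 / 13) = -377 / 5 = -75.40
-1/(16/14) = -7/8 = -0.88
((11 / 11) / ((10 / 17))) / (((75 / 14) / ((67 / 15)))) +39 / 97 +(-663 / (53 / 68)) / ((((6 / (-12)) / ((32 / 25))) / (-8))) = -503734033532 / 28918125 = -17419.32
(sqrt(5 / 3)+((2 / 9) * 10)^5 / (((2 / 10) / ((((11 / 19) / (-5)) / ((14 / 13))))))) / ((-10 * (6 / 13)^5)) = 132.94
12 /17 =0.71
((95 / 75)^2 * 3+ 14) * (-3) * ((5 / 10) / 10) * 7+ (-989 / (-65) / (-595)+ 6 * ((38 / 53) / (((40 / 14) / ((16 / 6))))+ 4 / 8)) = -523286147 / 40995500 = -12.76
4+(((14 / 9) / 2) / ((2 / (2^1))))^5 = 253003 / 59049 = 4.28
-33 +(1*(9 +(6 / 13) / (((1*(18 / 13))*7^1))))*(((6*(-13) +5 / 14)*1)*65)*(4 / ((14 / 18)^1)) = -80558019 / 343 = -234863.03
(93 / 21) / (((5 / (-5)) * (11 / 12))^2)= 4464 / 847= 5.27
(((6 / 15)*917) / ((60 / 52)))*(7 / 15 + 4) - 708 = 711.92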